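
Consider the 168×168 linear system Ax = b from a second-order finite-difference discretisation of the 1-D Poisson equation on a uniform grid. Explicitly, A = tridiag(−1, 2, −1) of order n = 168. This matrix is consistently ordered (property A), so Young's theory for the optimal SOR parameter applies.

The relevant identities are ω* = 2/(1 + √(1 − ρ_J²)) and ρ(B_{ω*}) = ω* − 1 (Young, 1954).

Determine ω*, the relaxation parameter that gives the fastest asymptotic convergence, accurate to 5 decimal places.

ω* = 1.96350

spectrum of D⁻¹(L+U) = {cos(kπ/169) : 1≤k≤168}; ρ_J = cos(π/169) = 0.99983.
root = sin(π/169) = 0.018588  (since 1−cos² = sin²).
[ω*] 2 ÷ (1 + 0.018588) = 2 ÷ 1.018588 = 1.96350.
At ω = 1.96350 every |λ(B_ω)| = ω−1, so ρ_SOR = 0.96350.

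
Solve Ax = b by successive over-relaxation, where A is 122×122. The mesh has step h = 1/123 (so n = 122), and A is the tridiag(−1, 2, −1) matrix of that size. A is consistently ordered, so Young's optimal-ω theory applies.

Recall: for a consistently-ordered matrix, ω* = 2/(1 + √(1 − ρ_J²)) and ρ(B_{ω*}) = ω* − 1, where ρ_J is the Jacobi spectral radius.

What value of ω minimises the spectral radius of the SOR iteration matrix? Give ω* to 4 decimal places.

ω* = 1.9502

spectrum of D⁻¹(L+U) = {cos(kπ/123) : 1≤k≤122}; ρ_J = cos(π/123) = 0.9997.
root = sin(π/123) = 0.02554  (since 1−cos² = sin²).
ω* = 2 / (1 + 0.02554) = 2 / 1.02554 ≈ 1.9502.
ρ(B_{ω*}) = ω*−1 = 0.9502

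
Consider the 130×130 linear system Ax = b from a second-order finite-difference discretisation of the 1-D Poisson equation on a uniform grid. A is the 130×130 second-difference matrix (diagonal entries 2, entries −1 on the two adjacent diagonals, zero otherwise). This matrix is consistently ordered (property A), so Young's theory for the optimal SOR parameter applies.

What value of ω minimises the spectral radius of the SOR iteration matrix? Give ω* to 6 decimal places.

ω* = 1.953164

n=130: λ(B_J) = 1 − λ(A)/2 = cos(kπ/131); k=1 gives ρ_J = 0.999712.
root = sin(π/131) = 0.0239793  (since 1−cos² = sin²).
Young: ω* = 2/(1+√(1−ρ_J²)) = 2/(1+0.0239793) = 2/1.0239793 = 1.953164.
ρ(B_{ω*}) = ω*−1 = 0.953164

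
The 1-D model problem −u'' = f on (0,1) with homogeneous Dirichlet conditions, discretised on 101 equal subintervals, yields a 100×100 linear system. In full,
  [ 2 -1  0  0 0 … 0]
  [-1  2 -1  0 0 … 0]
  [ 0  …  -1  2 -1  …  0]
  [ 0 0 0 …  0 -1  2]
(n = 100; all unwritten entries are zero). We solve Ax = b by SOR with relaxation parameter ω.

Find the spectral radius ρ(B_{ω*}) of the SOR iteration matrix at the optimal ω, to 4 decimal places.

½·tridiag(1,0,1) at n=100: λ_k = cos(kπ/101); max |λ| at k=1 ⇒ ρ_J = cos(π/101) ≈ 0.9995.
root = sin(π/101) = 0.03110  (since 1−cos² = sin²).
ω* = 2 / (1 + 0.03110) = 2 / 1.03110 ≈ 1.9397.
At ω = 1.9397 every |λ(B_ω)| = ω−1, so ρ_SOR = 0.9397.

ρ_SOR = 0.9397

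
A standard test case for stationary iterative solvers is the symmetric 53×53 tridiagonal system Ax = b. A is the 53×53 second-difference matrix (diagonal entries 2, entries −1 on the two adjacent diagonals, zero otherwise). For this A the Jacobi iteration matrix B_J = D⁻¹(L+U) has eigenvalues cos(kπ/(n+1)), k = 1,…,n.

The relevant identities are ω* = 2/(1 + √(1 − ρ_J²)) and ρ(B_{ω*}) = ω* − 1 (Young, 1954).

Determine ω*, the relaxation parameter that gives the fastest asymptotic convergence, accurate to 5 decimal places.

[ρ_J] n=53: ρ(B_J) = cos(π/(n+1)) = cos(π/54) = 0.99831.
root = sin(π/54) = 0.058145  (since 1−cos² = sin²).
ω* = 2 / (1 + 0.058145) = 2 / 1.058145 ≈ 1.89010.
[ρ_SOR] ω* − 1 = 0.89010.

ω* = 1.89010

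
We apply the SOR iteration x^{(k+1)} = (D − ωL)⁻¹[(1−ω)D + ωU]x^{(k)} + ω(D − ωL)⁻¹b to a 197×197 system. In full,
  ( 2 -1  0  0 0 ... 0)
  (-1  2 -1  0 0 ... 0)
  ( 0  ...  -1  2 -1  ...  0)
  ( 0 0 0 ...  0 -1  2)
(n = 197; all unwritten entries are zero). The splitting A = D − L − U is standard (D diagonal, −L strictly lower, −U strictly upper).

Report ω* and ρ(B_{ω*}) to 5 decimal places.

ω* = 1.96876, ρ_SOR = 0.96876

spectrum of D⁻¹(L+U) = {cos(kπ/198) : 1≤k≤197}; ρ_J = cos(π/198) = 0.99987.
1 − cos²(π/198) = sin²(π/198) ⇒ √(1−ρ_J²) = sin(π/198) = 0.015866.
[ω*] 2 ÷ (1 + 0.015866) = 2 ÷ 1.015866 = 1.96876.
and ρ(B_{ω*}) = 1.96876 − 1 = 0.96876.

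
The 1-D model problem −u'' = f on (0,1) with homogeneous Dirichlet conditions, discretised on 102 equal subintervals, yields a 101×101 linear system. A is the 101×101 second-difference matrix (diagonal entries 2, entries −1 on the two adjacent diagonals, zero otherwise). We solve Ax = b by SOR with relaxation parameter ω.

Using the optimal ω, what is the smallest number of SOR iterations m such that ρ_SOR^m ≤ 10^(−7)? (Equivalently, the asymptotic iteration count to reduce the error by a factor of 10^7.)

B_J for the 101×101 system has eigenvalues cos(kπ/102); ρ_J = cos(π/102) = 0.9995257.
root = sin(π/102) = 0.0307951  (since 1−cos² = sin²).
ω* = 2/(1 + 0.0307951) = 2/1.0307951 = 1.9402498.
ρ_SOR = ω* − 1 ≈ 0.9402498.
For 7 digits: m = 7·ln10 / (−ln 0.9402498) = 16.1181/0.0616097 = 261.616; round up → m = 262.

m = 262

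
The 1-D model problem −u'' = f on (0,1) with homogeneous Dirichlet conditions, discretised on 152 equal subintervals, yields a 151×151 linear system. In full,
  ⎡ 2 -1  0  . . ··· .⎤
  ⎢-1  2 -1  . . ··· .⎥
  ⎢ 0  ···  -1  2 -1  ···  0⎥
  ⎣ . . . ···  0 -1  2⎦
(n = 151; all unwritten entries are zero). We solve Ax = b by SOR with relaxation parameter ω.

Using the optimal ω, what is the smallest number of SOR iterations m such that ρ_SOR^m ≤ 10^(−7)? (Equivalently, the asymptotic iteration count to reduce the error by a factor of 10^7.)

spectrum of D⁻¹(L+U) = {cos(kπ/152) : 1≤k≤151}; ρ_J = cos(π/152) = 0.9997864.
√(1−ρ_J²) simplifies to sin(π/152) = 0.0206669.
ω* = 2/(1 + 0.0206669) = 2/1.0206669 = 1.9595031.
and ρ(B_{ω*}) = 1.9595031 − 1 = 0.9595031.
For 7 digits: m = 7·ln10 / (−ln 0.9595031) = 16.1181/0.0413397 = 389.894; round up → m = 390.

m = 390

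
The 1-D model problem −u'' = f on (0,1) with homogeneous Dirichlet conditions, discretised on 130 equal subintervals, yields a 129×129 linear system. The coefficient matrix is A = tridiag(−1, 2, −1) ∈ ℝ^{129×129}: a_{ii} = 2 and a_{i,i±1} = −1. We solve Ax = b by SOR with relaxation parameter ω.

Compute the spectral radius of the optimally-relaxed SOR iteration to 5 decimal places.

ρ_SOR = 0.95281

[ρ_J] n=129: ρ(B_J) = cos(π/(n+1)) = cos(π/130) = 0.99971.
√(1−ρ_J²) = |sin(π/130)| = 0.024164
ω* = 2/(1 + 0.024164) = 2/1.024164 = 1.95281.
ρ_SOR = ω* − 1 ≈ 0.95281.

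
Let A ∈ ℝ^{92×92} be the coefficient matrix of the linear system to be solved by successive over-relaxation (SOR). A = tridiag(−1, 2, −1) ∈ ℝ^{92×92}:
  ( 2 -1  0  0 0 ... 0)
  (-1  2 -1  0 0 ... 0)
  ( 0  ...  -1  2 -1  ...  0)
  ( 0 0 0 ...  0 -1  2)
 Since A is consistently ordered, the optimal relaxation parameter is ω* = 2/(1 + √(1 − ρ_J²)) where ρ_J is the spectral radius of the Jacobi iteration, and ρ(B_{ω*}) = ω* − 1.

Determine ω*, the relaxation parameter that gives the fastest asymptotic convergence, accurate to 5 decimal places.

[ρ_J] n=92: ρ(B_J) = cos(π/(n+1)) = cos(π/93) = 0.99943.
√(1−ρ_J²) = |sin(π/93)| = 0.033774
ω* = 2/(1+0.033774) = 1.93466
[ρ_SOR] ω* − 1 = 0.93466.

ω* = 1.93466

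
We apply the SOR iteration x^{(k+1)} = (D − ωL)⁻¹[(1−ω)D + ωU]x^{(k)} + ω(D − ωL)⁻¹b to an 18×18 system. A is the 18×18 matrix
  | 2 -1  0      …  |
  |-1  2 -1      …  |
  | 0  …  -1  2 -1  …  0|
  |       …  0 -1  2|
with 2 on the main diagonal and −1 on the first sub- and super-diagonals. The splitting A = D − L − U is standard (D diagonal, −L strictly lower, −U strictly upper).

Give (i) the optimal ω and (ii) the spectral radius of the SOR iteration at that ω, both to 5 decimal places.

ω* = 1.71734, ρ_SOR = 0.71734

With n=18, ρ(Jacobi) = cos(π/19) = 0.98636.
√(1−ρ_J²) = |sin(π/19)| = 0.164595
Then 2/(1+√(1−ρ_J²)) = 2/(1+0.164595); ω* = 2/1.164595 = 1.71734.
Hence ρ(B_{ω*}) = 1.71734 − 1 = 0.71734.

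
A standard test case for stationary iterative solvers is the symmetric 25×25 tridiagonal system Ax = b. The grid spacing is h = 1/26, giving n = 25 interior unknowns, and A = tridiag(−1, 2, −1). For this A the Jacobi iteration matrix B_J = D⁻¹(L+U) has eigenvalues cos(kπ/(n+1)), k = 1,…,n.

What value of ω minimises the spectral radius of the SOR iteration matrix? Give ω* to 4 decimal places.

ω* = 1.7849

ρ_J = max_k |cos(kπ/26)| = cos(π/26) = 0.9927
√(1 − cos²(π/26)) = sin(π/26) ≈ 0.12054.
[ω*] 2 ÷ (1 + 0.12054) = 2 ÷ 1.12054 = 1.7849.
At ω = 1.7849 every |λ(B_ω)| = ω−1, so ρ_SOR = 0.7849.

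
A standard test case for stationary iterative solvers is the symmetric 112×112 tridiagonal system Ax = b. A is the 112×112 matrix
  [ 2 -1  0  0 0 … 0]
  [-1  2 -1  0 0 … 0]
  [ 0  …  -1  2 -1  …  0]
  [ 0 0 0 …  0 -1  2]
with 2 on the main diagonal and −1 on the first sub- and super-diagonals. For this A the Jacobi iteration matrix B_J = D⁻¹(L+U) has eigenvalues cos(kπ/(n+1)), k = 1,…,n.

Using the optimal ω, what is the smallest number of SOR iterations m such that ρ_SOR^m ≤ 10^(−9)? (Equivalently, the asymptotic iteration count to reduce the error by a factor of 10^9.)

m = 373

½·tridiag(1,0,1) at n=112: λ_k = cos(kπ/113); max |λ| at k=1 ⇒ ρ_J = cos(π/113) ≈ 0.9996136.
√(1 − cos²(π/113)) = sin(π/113) ≈ 0.0277981.
Then 2/(1+√(1−ρ_J²)) = 2/(1+0.0277981); ω* = 2/1.0277981 = 1.9459075.
[ρ_SOR] ω* − 1 = 0.9459075.
Need (0.9459075)^m ≤ 10^(−9): m ≥ 9·ln10/|ln 0.9459075| = 20.7233/0.0556105 = 372.651 ⇒ m = 373.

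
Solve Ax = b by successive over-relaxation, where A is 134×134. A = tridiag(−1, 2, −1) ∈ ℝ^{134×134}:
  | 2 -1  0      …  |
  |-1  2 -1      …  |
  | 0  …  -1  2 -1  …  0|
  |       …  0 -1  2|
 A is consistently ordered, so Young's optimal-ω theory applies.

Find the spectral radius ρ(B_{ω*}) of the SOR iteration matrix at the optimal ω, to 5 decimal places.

ρ_SOR = 0.95452

With n=134, ρ(Jacobi) = cos(π/135) = 0.99973.
√(1−ρ_J²) = |sin(π/135)| = 0.023269
ω* = 2 / (1 + 0.023269) = 2 / 1.023269 ≈ 1.95452.
ρ_SOR = ω* − 1 ≈ 0.95452.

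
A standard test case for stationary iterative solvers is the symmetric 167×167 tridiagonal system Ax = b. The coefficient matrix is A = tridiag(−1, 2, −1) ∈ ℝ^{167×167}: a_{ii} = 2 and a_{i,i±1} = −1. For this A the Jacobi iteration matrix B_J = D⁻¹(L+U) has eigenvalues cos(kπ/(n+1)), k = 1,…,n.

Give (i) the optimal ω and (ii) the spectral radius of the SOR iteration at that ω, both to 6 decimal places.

With n=167, ρ(Jacobi) = cos(π/168) = 0.999825.
1 − cos²(π/168) = sin²(π/168) ⇒ √(1−ρ_J²) = sin(π/168) = 0.0186989.
[ω*] 2 ÷ (1 + 0.0186989) = 2 ÷ 1.0186989 = 1.963289.
and ρ(B_{ω*}) = 1.963289 − 1 = 0.963289.

ω* = 1.963289, ρ_SOR = 0.963289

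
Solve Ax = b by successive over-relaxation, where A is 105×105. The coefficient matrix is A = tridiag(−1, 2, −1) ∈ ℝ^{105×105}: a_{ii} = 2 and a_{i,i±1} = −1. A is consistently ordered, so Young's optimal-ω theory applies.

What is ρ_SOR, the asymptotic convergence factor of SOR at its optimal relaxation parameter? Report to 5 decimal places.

ρ_SOR = 0.94244

With n=105, ρ(Jacobi) = cos(π/106) = 0.99956.
√(1−ρ_J²) = |sin(π/106)| = 0.029633
Young: ω* = 2/(1+√(1−ρ_J²)) = 2/(1+0.029633) = 2/1.029633 = 1.94244.
[ρ_SOR] ω* − 1 = 0.94244.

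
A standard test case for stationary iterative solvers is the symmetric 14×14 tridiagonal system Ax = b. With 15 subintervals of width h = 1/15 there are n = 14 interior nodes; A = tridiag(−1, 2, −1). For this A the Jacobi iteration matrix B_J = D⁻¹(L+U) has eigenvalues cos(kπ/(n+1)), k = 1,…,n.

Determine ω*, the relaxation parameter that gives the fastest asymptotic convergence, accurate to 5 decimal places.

ω* = 1.65575

n=14: λ(B_J) = 1 − λ(A)/2 = cos(kπ/15); k=1 gives ρ_J = 0.97815.
root = sin(π/15) = 0.207912  (since 1−cos² = sin²).
ω* = 2/(1 + 0.207912) = 2/1.207912 = 1.65575.
ρ_SOR = ω* − 1 ≈ 0.65575.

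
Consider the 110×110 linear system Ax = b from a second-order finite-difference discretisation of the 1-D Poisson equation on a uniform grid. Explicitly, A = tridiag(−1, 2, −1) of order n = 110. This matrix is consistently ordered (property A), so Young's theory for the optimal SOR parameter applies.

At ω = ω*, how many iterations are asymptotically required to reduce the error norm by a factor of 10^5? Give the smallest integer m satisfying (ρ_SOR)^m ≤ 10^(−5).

m = 204

ρ_J = max_k |cos(kπ/111)| = cos(π/111) = 0.9995995
√(1−ρ_J²) = |sin(π/111)| = 0.0282989
ω* = 2/(1 + 0.0282989) = 2/1.0282989 = 1.9449598.
ρ_SOR = ω* − 1 ≈ 0.9449598.
For 5 digits: m = 5·ln10 / (−ln 0.9449598) = 11.5129/0.0566129 = 203.362; round up → m = 204.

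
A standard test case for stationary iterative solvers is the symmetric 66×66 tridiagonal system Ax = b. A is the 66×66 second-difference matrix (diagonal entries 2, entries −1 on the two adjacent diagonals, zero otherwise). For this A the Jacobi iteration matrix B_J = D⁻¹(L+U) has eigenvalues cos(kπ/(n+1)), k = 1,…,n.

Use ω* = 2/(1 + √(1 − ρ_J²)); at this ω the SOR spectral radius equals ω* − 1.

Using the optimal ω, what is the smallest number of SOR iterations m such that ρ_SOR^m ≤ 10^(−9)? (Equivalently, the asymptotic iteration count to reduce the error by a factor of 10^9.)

B_J for the 66×66 system has eigenvalues cos(kπ/67); ρ_J = cos(π/67) = 0.9989009.
1 − cos²(π/67) = sin²(π/67) ⇒ √(1−ρ_J²) = sin(π/67) = 0.0468723.
So ω* = 2/1.0468723 = 1.9104527 (Young).
[ρ_SOR] ω* − 1 = 0.9104527.
ρ_SOR^m ≤ 10^(−9) ⇔ m ≥ 9·ln10/(−ln 0.9104527) = 20.7233/0.0938133 = 220.899; m = ⌈220.899⌉ = 221.

m = 221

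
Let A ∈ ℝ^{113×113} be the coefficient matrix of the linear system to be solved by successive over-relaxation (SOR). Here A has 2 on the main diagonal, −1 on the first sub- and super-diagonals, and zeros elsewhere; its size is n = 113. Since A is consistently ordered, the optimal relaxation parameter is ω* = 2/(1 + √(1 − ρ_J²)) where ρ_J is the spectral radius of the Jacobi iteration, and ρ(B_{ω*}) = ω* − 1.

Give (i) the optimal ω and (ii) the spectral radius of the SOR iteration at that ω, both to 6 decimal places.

ω* = 1.946369, ρ_SOR = 0.946369

ρ_J = max_k |cos(kπ/114)| = cos(π/114) = 0.999620
√(1−ρ_J²) simplifies to sin(π/114) = 0.0275543.
Then 2/(1+√(1−ρ_J²)) = 2/(1+0.0275543); ω* = 2/1.0275543 = 1.946369.
At ω = 1.946369 every |λ(B_ω)| = ω−1, so ρ_SOR = 0.946369.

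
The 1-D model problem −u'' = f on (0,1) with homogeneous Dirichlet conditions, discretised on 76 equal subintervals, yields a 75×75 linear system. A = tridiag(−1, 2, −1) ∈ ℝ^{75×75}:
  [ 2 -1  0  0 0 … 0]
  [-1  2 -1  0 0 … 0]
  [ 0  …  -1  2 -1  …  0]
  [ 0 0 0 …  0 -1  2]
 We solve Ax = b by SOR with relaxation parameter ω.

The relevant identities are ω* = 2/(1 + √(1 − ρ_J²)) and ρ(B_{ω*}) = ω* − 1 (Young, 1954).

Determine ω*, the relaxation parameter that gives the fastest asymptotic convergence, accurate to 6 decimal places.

ω* = 1.920630

spectrum of D⁻¹(L+U) = {cos(kπ/76) : 1≤k≤75}; ρ_J = cos(π/76) = 0.999146.
√(1−ρ_J²) simplifies to sin(π/76) = 0.0413250.
ω* = 2/(1+0.0413250) = 1.920630
Hence ρ(B_{ω*}) = 1.920630 − 1 = 0.920630.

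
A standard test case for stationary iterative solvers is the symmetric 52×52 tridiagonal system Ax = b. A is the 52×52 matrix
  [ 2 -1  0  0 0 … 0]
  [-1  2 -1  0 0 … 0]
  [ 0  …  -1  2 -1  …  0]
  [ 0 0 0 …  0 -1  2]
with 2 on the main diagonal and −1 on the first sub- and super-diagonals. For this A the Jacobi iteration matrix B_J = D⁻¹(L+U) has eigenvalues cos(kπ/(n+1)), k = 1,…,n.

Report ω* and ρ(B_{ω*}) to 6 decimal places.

ω* = 1.888145, ρ_SOR = 0.888145

B_J for the 52×52 system has eigenvalues cos(kπ/53); ρ_J = cos(π/53) = 0.998244.
√(1−ρ_J²) simplifies to sin(π/53) = 0.0592406.
[ω*] 2 ÷ (1 + 0.0592406) = 2 ÷ 1.0592406 = 1.888145.
ρ(B_{ω*}) = ω*−1 = 0.888145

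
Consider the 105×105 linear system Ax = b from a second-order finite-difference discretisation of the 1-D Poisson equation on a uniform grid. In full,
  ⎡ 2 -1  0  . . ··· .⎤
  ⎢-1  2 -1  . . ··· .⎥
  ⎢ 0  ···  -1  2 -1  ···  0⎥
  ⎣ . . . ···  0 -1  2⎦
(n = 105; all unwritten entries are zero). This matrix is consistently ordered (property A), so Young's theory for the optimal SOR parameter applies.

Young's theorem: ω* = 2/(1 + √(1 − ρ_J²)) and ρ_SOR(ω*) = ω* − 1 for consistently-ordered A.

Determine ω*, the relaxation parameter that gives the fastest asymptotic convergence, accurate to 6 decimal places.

B_J for the 105×105 system has eigenvalues cos(kπ/106); ρ_J = cos(π/106) = 0.999561.
√(1−ρ_J²) = |sin(π/106)| = 0.0296333
ω* = 2/(1 + 0.0296333) = 2/1.0296333 = 1.942439.
[ρ_SOR] ω* − 1 = 0.942439.

ω* = 1.942439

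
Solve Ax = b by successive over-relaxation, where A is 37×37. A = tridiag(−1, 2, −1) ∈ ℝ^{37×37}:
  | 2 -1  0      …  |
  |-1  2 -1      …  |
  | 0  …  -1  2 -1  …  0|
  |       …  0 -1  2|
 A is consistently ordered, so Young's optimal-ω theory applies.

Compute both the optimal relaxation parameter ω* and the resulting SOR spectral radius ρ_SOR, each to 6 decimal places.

ω* = 1.847440, ρ_SOR = 0.847440

spectrum of D⁻¹(L+U) = {cos(kπ/38) : 1≤k≤37}; ρ_J = cos(π/38) = 0.996584.
1 − cos²(π/38) = sin²(π/38) ⇒ √(1−ρ_J²) = sin(π/38) = 0.0825793.
ω* = 2/(1 + 0.0825793) = 2/1.0825793 = 1.847440.
and ρ(B_{ω*}) = 1.847440 − 1 = 0.847440.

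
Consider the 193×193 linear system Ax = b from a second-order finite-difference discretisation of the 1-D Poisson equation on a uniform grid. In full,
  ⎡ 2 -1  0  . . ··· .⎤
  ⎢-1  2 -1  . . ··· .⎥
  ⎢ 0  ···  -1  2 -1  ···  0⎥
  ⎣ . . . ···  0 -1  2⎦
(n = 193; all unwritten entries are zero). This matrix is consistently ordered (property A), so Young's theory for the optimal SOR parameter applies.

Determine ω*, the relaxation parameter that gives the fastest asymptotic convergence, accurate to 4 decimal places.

ω* = 1.9681

ρ_J = max_k |cos(kπ/194)| = cos(π/194) = 0.9999
root = sin(π/194) = 0.01619  (since 1−cos² = sin²).
So ω* = 2/1.01619 = 1.9681 (Young).
ρ_SOR = ω* − 1 = 1.9681 − 1 = 0.9681.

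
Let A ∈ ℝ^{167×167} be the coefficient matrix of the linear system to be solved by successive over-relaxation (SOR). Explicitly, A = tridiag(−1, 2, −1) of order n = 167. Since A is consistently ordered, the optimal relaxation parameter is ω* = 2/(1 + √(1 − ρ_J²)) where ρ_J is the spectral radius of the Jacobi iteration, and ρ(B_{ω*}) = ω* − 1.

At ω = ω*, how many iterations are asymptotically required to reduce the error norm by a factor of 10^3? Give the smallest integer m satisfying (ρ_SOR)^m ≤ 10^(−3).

½·tridiag(1,0,1) at n=167: λ_k = cos(kπ/168); max |λ| at k=1 ⇒ ρ_J = cos(π/168) ≈ 0.9998252.
1 − cos²(π/168) = sin²(π/168) ⇒ √(1−ρ_J²) = sin(π/168) = 0.0186989.
Then 2/(1+√(1−ρ_J²)) = 2/(1+0.0186989); ω* = 2/1.0186989 = 1.9632887.
ρ(B_{ω*}) = ω*−1 = 0.9632887
3·ln10 = 6.90776; −ln(0.9632887) = 0.0374021; m = ⌈6.90776/0.0374021⌉ = ⌈184.689⌉ = 185.

m = 185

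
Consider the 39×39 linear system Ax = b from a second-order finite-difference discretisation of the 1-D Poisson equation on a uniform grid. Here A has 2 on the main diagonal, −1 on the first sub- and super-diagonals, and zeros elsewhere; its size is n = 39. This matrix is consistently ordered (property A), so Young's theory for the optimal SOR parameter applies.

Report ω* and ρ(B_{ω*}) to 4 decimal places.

[ρ_J] n=39: ρ(B_J) = cos(π/(n+1)) = cos(π/40) = 0.9969.
1 − cos²(π/40) = sin²(π/40) ⇒ √(1−ρ_J²) = sin(π/40) = 0.07846.
ω* = 2/(1 + 0.07846) = 2/1.07846 = 1.8545.
Hence ρ(B_{ω*}) = 1.8545 − 1 = 0.8545.

ω* = 1.8545, ρ_SOR = 0.8545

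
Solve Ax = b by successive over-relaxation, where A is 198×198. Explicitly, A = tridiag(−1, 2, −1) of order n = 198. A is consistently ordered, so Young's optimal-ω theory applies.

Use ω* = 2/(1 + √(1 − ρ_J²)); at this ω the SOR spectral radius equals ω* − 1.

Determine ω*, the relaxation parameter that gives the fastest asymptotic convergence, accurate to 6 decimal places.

ω* = 1.968918

ρ_J = max_k |cos(kπ/199)| = cos(π/199) = 0.999875
√(1 − cos²(π/199)) = sin(π/199) ≈ 0.0157862.
Young: ω* = 2/(1+√(1−ρ_J²)) = 2/(1+0.0157862) = 2/1.0157862 = 1.968918.
ρ_SOR = ω* − 1 ≈ 0.968918.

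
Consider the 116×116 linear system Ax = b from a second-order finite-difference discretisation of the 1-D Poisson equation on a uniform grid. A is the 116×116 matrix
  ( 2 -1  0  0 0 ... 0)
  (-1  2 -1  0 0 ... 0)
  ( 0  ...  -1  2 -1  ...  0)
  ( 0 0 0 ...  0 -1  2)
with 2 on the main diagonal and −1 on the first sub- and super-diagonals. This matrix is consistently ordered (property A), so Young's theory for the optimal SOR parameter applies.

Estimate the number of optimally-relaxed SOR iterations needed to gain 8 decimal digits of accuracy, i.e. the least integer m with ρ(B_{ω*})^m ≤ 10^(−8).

m = 343

ρ_J = max_k |cos(kπ/117)| = cos(π/117) = 0.9996395
1 − cos²(π/117) = sin²(π/117) ⇒ √(1−ρ_J²) = sin(π/117) = 0.0268480.
So ω* = 2/1.0268480 = 1.9477079 (Young).
ρ_SOR = ω* − 1 ≈ 0.9477079.
m ≥ 8·ln10 / (−ln 0.9477079) = 342.973; smallest integer m = 343.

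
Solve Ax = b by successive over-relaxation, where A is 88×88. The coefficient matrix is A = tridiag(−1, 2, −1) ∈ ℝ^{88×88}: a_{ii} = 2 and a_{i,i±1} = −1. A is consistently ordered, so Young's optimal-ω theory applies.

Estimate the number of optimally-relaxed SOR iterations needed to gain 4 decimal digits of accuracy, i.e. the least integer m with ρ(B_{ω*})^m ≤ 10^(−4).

m = 131

With n=88, ρ(Jacobi) = cos(π/89) = 0.9993771.
√(1 − cos²(π/89)) = sin(π/89) ≈ 0.0352915.
So ω* = 2/1.0352915 = 1.9318231 (Young).
ρ_SOR = ω* − 1 = 1.9318231 − 1 = 0.9318231.
Need (0.9318231)^m ≤ 10^(−4): m ≥ 4·ln10/|ln 0.9318231| = 9.21034/0.0706123 = 130.435 ⇒ m = 131.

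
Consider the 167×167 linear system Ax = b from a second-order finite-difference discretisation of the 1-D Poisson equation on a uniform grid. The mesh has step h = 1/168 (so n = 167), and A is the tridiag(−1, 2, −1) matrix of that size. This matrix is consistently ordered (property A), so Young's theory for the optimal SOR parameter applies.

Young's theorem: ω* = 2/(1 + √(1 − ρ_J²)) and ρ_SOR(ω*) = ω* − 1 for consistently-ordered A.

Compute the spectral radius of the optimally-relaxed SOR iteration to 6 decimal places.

ρ_SOR = 0.963289

[ρ_J] n=167: ρ(B_J) = cos(π/(n+1)) = cos(π/168) = 0.999825.
√(1 − cos²(π/168)) = sin(π/168) ≈ 0.0186989.
Young: ω* = 2/(1+√(1−ρ_J²)) = 2/(1+0.0186989) = 2/1.0186989 = 1.963289.
ρ_SOR = ω* − 1 ≈ 0.963289.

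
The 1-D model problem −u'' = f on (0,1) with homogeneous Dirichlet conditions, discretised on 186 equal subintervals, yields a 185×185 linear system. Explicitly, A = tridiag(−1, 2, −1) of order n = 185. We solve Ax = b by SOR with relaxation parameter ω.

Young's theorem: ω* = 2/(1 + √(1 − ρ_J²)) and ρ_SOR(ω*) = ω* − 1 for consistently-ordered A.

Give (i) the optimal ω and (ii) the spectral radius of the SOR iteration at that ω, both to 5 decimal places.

½·tridiag(1,0,1) at n=185: λ_k = cos(kπ/186); max |λ| at k=1 ⇒ ρ_J = cos(π/186) ≈ 0.99986.
√(1 − cos²(π/186)) = sin(π/186) ≈ 0.016889.
Then 2/(1+√(1−ρ_J²)) = 2/(1+0.016889); ω* = 2/1.016889 = 1.96678.
[ρ_SOR] ω* − 1 = 0.96678.

ω* = 1.96678, ρ_SOR = 0.96678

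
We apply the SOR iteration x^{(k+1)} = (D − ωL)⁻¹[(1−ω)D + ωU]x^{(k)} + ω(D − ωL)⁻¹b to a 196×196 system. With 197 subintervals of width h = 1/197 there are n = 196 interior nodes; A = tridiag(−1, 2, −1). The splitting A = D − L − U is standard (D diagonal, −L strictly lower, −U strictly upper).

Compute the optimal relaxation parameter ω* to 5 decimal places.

ω* = 1.96861

n=196: λ(B_J) = 1 − λ(A)/2 = cos(kπ/197); k=1 gives ρ_J = 0.99987.
1 − cos²(π/197) = sin²(π/197) ⇒ √(1−ρ_J²) = sin(π/197) = 0.015946.
ω* = 2/(1+0.015946) = 1.96861
At ω = 1.96861 every |λ(B_ω)| = ω−1, so ρ_SOR = 0.96861.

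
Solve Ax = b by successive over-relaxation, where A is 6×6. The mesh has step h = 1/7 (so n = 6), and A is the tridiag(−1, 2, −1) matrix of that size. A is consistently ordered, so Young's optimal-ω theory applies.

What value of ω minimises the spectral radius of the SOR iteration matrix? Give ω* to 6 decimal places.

ρ_J = max_k |cos(kπ/7)| = cos(π/7) = 0.900969
√(1−ρ_J²) = |sin(π/7)| = 0.4338837
[ω*] 2 ÷ (1 + 0.4338837) = 2 ÷ 1.4338837 = 1.394813.
ρ_SOR = ω* − 1 ≈ 0.394813.

ω* = 1.394813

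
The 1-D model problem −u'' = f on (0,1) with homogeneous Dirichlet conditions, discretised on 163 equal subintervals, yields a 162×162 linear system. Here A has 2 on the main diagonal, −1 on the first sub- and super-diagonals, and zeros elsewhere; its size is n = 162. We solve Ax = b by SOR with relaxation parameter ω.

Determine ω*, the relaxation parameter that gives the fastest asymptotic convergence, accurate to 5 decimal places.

ω* = 1.96218

spectrum of D⁻¹(L+U) = {cos(kπ/163) : 1≤k≤162}; ρ_J = cos(π/163) = 0.99981.
√(1−ρ_J²) simplifies to sin(π/163) = 0.019272.
Young: ω* = 2/(1+√(1−ρ_J²)) = 2/(1+0.019272) = 2/1.019272 = 1.96218.
ρ_SOR = ω* − 1 = 1.96218 − 1 = 0.96218.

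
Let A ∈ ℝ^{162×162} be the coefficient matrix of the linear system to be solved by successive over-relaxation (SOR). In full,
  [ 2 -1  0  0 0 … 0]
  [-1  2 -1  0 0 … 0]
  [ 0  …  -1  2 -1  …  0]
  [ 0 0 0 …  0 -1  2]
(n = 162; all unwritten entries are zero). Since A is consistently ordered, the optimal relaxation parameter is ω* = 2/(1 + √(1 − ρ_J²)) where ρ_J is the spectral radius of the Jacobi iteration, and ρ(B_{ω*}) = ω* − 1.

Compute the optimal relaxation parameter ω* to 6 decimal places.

B_J for the 162×162 system has eigenvalues cos(kπ/163); ρ_J = cos(π/163) = 0.999814.
√(1 − cos²(π/163)) = sin(π/163) ≈ 0.0192724.
Then 2/(1+√(1−ρ_J²)) = 2/(1+0.0192724); ω* = 2/1.0192724 = 1.962184.
ρ_SOR = ω* − 1 = 1.962184 − 1 = 0.962184.

ω* = 1.962184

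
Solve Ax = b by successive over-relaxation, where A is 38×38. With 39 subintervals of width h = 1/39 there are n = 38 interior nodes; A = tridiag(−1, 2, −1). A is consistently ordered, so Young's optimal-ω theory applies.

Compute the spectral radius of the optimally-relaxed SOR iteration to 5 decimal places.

ρ_SOR = 0.85105

½·tridiag(1,0,1) at n=38: λ_k = cos(kπ/39); max |λ| at k=1 ⇒ ρ_J = cos(π/39) ≈ 0.99676.
root = sin(π/39) = 0.080467  (since 1−cos² = sin²).
ω* = 2/(1+0.080467) = 1.85105
ρ_SOR = ω* − 1 = 1.85105 − 1 = 0.85105.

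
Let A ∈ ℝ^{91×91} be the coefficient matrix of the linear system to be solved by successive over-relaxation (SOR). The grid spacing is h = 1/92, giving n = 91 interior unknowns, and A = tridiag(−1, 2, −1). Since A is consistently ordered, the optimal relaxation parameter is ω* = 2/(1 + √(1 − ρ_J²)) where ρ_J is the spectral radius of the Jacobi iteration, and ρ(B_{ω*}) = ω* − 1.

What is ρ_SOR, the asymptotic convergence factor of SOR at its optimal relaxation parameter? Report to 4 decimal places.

B_J for the 91×91 system has eigenvalues cos(kπ/92); ρ_J = cos(π/92) = 0.9994.
root = sin(π/92) = 0.03414  (since 1−cos² = sin²).
Young: ω* = 2/(1+√(1−ρ_J²)) = 2/(1+0.03414) = 2/1.03414 = 1.9340.
ρ(B_{ω*}) = ω*−1 = 0.9340

ρ_SOR = 0.9340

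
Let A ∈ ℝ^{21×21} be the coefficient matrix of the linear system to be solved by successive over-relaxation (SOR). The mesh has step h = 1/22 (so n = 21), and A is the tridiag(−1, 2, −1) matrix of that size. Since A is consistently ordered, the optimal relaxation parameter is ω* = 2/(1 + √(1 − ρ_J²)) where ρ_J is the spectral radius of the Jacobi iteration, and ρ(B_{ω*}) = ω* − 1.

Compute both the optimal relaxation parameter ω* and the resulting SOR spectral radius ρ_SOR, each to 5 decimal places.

ω* = 1.75083, ρ_SOR = 0.75083

ρ_J = max_k |cos(kπ/22)| = cos(π/22) = 0.98982
√(1−ρ_J²) = |sin(π/22)| = 0.142315
ω* = 2 / (1 + 0.142315) = 2 / 1.142315 ≈ 1.75083.
At ω = 1.75083 every |λ(B_ω)| = ω−1, so ρ_SOR = 0.75083.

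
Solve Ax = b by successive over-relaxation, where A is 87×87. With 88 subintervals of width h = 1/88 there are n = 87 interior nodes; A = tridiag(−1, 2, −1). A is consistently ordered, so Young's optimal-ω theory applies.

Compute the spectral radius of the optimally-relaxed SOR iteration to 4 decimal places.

ρ_J = max_k |cos(kπ/88)| = cos(π/88) = 0.9994
root = sin(π/88) = 0.03569  (since 1−cos² = sin²).
Then 2/(1+√(1−ρ_J²)) = 2/(1+0.03569); ω* = 2/1.03569 = 1.9311.
At ω = 1.9311 every |λ(B_ω)| = ω−1, so ρ_SOR = 0.9311.

ρ_SOR = 0.9311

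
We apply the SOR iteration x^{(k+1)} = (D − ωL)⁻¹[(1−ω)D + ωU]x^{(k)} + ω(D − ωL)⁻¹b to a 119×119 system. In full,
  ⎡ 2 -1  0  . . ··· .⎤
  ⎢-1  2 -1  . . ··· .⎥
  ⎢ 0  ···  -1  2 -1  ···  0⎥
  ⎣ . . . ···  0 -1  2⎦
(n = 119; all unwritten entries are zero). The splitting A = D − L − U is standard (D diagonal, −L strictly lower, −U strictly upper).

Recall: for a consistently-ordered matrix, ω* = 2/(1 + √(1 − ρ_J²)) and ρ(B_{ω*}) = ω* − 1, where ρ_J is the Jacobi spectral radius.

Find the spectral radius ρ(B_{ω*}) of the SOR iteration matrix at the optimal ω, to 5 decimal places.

B_J for the 119×119 system has eigenvalues cos(kπ/120); ρ_J = cos(π/120) = 0.99966.
root = sin(π/120) = 0.026177  (since 1−cos² = sin²).
Then 2/(1+√(1−ρ_J²)) = 2/(1+0.026177); ω* = 2/1.026177 = 1.94898.
[ρ_SOR] ω* − 1 = 0.94898.

ρ_SOR = 0.94898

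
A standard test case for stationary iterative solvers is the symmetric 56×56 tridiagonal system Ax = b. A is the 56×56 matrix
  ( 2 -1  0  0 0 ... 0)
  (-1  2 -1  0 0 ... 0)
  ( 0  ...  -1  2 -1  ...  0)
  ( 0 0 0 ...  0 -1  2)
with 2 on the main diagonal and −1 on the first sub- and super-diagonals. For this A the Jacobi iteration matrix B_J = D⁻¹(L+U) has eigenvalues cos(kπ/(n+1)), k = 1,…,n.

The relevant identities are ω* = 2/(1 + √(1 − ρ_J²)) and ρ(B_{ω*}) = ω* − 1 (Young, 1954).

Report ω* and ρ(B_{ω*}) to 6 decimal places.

ω* = 1.895577, ρ_SOR = 0.895577

ρ_J = max_k |cos(kπ/57)| = cos(π/57) = 0.998482
√(1−ρ_J²) simplifies to sin(π/57) = 0.0550878.
Then 2/(1+√(1−ρ_J²)) = 2/(1+0.0550878); ω* = 2/1.0550878 = 1.895577.
and ρ(B_{ω*}) = 1.895577 − 1 = 0.895577.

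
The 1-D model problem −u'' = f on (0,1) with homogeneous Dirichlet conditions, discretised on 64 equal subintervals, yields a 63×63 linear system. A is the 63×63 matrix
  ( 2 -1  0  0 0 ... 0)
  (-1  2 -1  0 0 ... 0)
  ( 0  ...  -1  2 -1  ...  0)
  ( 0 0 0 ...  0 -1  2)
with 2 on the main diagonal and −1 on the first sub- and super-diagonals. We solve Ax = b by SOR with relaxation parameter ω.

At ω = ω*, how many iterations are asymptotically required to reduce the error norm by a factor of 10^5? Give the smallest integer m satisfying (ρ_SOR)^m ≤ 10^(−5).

m = 118

spectrum of D⁻¹(L+U) = {cos(kπ/64) : 1≤k≤63}; ρ_J = cos(π/64) = 0.9987955.
√(1−ρ_J²) simplifies to sin(π/64) = 0.0490677.
[ω*] 2 ÷ (1 + 0.0490677) = 2 ÷ 1.0490677 = 1.9064547.
Hence ρ(B_{ω*}) = 1.9064547 − 1 = 0.9064547.
For 5 digits: m = 5·ln10 / (−ln 0.9064547) = 11.5129/0.0982142 = 117.222; round up → m = 118.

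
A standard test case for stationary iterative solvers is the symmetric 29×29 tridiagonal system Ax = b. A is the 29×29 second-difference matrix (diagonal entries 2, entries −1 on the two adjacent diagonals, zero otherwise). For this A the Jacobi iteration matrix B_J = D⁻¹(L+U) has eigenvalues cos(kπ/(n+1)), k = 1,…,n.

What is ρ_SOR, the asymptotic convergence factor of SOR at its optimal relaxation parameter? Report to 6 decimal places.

spectrum of D⁻¹(L+U) = {cos(kπ/30) : 1≤k≤29}; ρ_J = cos(π/30) = 0.994522.
√(1−ρ_J²) = |sin(π/30)| = 0.1045285
ω* = 2/(1 + 0.1045285) = 2/1.1045285 = 1.810727.
[ρ_SOR] ω* − 1 = 0.810727.

ρ_SOR = 0.810727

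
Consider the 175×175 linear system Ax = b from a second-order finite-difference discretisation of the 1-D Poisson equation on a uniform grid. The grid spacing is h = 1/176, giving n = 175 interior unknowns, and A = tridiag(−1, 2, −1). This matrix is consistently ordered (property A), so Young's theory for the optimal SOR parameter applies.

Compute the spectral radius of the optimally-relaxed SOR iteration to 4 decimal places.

B_J for the 175×175 system has eigenvalues cos(kπ/176); ρ_J = cos(π/176) = 0.9998.
√(1−ρ_J²) = |sin(π/176)| = 0.01785
So ω* = 2/1.01785 = 1.9649 (Young).
ρ_SOR = ω* − 1 ≈ 0.9649.

ρ_SOR = 0.9649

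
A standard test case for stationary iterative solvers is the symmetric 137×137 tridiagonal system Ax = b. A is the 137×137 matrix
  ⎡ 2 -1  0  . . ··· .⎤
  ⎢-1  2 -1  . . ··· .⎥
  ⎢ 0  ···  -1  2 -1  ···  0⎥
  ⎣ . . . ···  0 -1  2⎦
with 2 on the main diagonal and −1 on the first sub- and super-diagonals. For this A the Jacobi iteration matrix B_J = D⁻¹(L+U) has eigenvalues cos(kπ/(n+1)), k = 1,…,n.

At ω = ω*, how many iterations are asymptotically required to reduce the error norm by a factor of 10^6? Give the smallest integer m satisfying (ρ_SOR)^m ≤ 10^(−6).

m = 304

spectrum of D⁻¹(L+U) = {cos(kπ/138) : 1≤k≤137}; ρ_J = cos(π/138) = 0.9997409.
1 − cos²(π/138) = sin²(π/138) ⇒ √(1−ρ_J²) = sin(π/138) = 0.0227632.
Young: ω* = 2/(1+√(1−ρ_J²)) = 2/(1+0.0227632) = 2/1.0227632 = 1.9554869.
and ρ(B_{ω*}) = 1.9554869 − 1 = 0.9554869.
ρ_SOR^m ≤ 10^(−6) ⇔ m ≥ 6·ln10/(−ln 0.9554869) = 13.8155/0.0455342 = 303.409; m = ⌈303.409⌉ = 304.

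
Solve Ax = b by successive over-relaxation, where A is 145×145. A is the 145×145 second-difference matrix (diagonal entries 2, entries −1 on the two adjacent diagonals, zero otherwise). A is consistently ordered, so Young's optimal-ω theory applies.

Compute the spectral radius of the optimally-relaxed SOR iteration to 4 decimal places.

ρ_SOR = 0.9579

With n=145, ρ(Jacobi) = cos(π/146) = 0.9998.
root = sin(π/146) = 0.02152  (since 1−cos² = sin²).
Young: ω* = 2/(1+√(1−ρ_J²)) = 2/(1+0.02152) = 2/1.02152 = 1.9579.
ρ_SOR = ω* − 1 = 1.9579 − 1 = 0.9579.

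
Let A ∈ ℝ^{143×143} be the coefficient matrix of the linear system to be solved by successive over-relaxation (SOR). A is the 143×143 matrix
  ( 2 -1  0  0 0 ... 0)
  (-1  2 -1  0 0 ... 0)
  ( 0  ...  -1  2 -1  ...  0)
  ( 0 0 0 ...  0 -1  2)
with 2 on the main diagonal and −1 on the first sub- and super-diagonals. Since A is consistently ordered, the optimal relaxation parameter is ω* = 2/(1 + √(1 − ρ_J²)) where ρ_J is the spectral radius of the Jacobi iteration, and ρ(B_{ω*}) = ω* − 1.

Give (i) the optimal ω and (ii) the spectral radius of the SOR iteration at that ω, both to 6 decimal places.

[ρ_J] n=143: ρ(B_J) = cos(π/(n+1)) = cos(π/144) = 0.999762.
1 − cos²(π/144) = sin²(π/144) ⇒ √(1−ρ_J²) = sin(π/144) = 0.0218149.
Then 2/(1+√(1−ρ_J²)) = 2/(1+0.0218149); ω* = 2/1.0218149 = 1.957302.
Hence ρ(B_{ω*}) = 1.957302 − 1 = 0.957302.

ω* = 1.957302, ρ_SOR = 0.957302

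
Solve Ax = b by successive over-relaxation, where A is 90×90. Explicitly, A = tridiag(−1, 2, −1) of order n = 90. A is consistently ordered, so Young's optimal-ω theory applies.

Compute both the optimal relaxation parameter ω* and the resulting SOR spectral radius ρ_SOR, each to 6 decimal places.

ω* = 1.933271, ρ_SOR = 0.933271

B_J for the 90×90 system has eigenvalues cos(kπ/91); ρ_J = cos(π/91) = 0.999404.
root = sin(π/91) = 0.0345161  (since 1−cos² = sin²).
So ω* = 2/1.0345161 = 1.933271 (Young).
ρ_SOR = ω* − 1 ≈ 0.933271.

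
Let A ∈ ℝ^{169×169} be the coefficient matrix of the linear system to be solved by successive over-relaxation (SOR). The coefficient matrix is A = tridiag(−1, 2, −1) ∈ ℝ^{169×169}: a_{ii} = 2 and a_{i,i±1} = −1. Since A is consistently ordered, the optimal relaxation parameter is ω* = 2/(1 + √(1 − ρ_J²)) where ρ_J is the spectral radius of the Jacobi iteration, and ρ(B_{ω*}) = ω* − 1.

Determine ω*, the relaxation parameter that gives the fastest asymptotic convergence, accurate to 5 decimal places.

[ρ_J] n=169: ρ(B_J) = cos(π/(n+1)) = cos(π/170) = 0.99983.
√(1−ρ_J²) = |sin(π/170)| = 0.018479
Then 2/(1+√(1−ρ_J²)) = 2/(1+0.018479); ω* = 2/1.018479 = 1.96371.
ρ_SOR = ω* − 1 = 1.96371 − 1 = 0.96371.

ω* = 1.96371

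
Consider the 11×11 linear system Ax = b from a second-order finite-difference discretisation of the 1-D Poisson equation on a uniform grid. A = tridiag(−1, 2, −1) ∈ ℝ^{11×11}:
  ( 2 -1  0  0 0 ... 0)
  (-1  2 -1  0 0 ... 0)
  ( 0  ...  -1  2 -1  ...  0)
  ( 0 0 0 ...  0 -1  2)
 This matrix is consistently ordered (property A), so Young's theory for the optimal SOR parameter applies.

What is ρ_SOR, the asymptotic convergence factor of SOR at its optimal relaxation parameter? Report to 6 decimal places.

ρ_SOR = 0.588791

B_J for the 11×11 system has eigenvalues cos(kπ/12); ρ_J = cos(π/12) = 0.965926.
√(1−ρ_J²) = |sin(π/12)| = 0.2588190
ω* = 2/(1 + 0.2588190) = 2/1.2588190 = 1.588791.
[ρ_SOR] ω* − 1 = 0.588791.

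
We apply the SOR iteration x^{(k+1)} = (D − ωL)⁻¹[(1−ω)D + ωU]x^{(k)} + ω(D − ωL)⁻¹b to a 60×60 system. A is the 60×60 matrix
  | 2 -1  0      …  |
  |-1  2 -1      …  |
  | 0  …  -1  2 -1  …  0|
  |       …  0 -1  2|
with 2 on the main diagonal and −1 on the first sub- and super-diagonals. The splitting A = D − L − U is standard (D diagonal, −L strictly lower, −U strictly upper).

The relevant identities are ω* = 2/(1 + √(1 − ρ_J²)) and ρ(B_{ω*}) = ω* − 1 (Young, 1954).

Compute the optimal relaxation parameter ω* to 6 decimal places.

n=60: λ(B_J) = 1 − λ(A)/2 = cos(kπ/61); k=1 gives ρ_J = 0.998674.
root = sin(π/61) = 0.0514788  (since 1−cos² = sin²).
Then 2/(1+√(1−ρ_J²)) = 2/(1+0.0514788); ω* = 2/1.0514788 = 1.902083.
Hence ρ(B_{ω*}) = 1.902083 − 1 = 0.902083.

ω* = 1.902083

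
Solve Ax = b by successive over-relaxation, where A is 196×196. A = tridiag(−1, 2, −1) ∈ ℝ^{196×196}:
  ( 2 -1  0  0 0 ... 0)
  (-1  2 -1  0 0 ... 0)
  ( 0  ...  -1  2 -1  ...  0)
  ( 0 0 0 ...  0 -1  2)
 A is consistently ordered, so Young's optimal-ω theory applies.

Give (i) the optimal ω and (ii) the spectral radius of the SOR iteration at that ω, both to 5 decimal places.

spectrum of D⁻¹(L+U) = {cos(kπ/197) : 1≤k≤196}; ρ_J = cos(π/197) = 0.99987.
√(1−ρ_J²) simplifies to sin(π/197) = 0.015946.
Then 2/(1+√(1−ρ_J²)) = 2/(1+0.015946); ω* = 2/1.015946 = 1.96861.
[ρ_SOR] ω* − 1 = 0.96861.

ω* = 1.96861, ρ_SOR = 0.96861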